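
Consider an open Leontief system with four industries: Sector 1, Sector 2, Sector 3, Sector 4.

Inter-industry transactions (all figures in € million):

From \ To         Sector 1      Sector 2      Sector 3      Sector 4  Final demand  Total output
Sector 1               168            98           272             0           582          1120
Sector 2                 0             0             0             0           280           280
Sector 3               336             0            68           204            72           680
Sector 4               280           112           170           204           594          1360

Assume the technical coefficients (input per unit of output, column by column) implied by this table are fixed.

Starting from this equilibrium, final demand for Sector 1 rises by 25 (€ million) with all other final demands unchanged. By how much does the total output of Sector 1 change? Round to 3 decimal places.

Technical coefficients a_ij = z_ij / X_j:
  a_11 = 168/1120 = 0.15, a_21 = 0/1120 = 0.00, a_31 = 336/1120 = 0.30, a_41 = 280/1120 = 0.25
  a_12 = 98/280 = 0.35, a_22 = 0/280 = 0.00, a_32 = 0/280 = 0.00, a_42 = 112/280 = 0.40
  a_13 = 272/680 = 0.40, a_23 = 0/680 = 0.00, a_33 = 68/680 = 0.10, a_43 = 170/680 = 0.25
  a_14 = 0/1360 = 0.00, a_24 = 0/1360 = 0.00, a_34 = 204/1360 = 0.15, a_44 = 204/1360 = 0.15
I − A =
  [   0.85    -0.35    -0.40     0.00]
  [   0.00     1.00     0.00     0.00]
  [  -0.30     0.00     0.90    -0.15]
  [  -0.25    -0.40    -0.25     0.85]
Compute the cofactors C_ij = (−1)^(i+j)·(3×3 minor ij) of I−A; the adjugate is their transpose:
adj(I−A) = Cᵀ =
  [ 0.727500   0.278625   0.340000   0.060000]
  [ 0.000000   0.501375   0.000000   0.000000]
  [ 0.292500   0.153375   0.722500   0.127500]
  [ 0.300000   0.363000   0.312500   0.645000]
det(I−A) = Σ_j (I−A)_1j·C_1j = (0.85)(0.727500) + (-0.35)(0.000000) + (-0.40)(0.292500) + (0.00)(0.300000) = 0.501375
(I − A)⁻¹ = adj(I−A) / det(I−A) ≈
  [   1.4510     0.5557     0.6781     0.1197]
  [   0.0000     1.0000     0.0000     0.0000]
  [   0.5834     0.3059     1.4410     0.2543]
  [   0.5984     0.7240     0.6233     1.2865]
Δx = (I − A)⁻¹ Δd with Δd having +25 in the Sector 1 component and 0 elsewhere.
So Δx_1 = L_11 · (+25), where L_11 = adj(I−A)_11 / det(I−A) = 0.727500 / 0.501375.
Δx_1 = 0.727500 × (+25) / 0.501375 = 18.1875 / 0.501375 ≈ 36.275.

Δx_1 = 36.275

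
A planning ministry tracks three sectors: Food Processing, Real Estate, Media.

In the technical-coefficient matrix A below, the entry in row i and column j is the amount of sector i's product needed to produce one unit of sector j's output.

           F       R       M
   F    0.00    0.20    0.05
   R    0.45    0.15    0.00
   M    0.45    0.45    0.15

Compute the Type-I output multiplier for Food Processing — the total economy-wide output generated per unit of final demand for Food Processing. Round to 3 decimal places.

I − A =
  [   1.00    -0.20    -0.05]
  [  -0.45     0.85     0.00]
  [  -0.45    -0.45     0.85]
Cofactors of I−A, C_ij = (−1)^(i+j)·(minor ij) (rows/columns in the sector order above):
  C_11 = (0.85)(0.85) − (0.00)(-0.45) = 0.7225
  C_12 = −[(-0.45)(0.85) − (0.00)(-0.45)] = 0.3825
  C_13 = (-0.45)(-0.45) − (0.85)(-0.45) = 0.5850
  C_21 = −[(-0.20)(0.85) − (-0.05)(-0.45)] = 0.1925
  C_22 = (1.00)(0.85) − (-0.05)(-0.45) = 0.8275
  C_23 = −[(1.00)(-0.45) − (-0.20)(-0.45)] = 0.5400
  C_31 = (-0.20)(0.00) − (-0.05)(0.85) = 0.0425
  C_32 = −[(1.00)(0.00) − (-0.05)(-0.45)] = 0.0225
  C_33 = (1.00)(0.85) − (-0.20)(-0.45) = 0.7600
det(I−A) = Σ_j (I−A)_1j·C_1j = (1.00)(0.7225) + (-0.20)(0.3825) + (-0.05)(0.5850) = 0.61675
adj(I−A) = Cᵀ =
  [ 0.7225   0.1925   0.0425]
  [ 0.3825   0.8275   0.0225]
  [ 0.5850   0.5400   0.7600]
(I − A)⁻¹ = adj(I−A) / det(I−A) ≈
  [   1.1715     0.3121     0.0689]
  [   0.6202     1.3417     0.0365]
  [   0.9485     0.8756     1.2323]
The output multiplier for sector j is the column-j sum of the Leontief inverse (I − A)⁻¹ = adj(I−A) / det(I−A).
Column F of adj(I−A): (0.7225, 0.3825, 0.5850); det(I−A) = 0.61675.
m_F = (0.7225 + 0.3825 + 0.5850) / 0.61675 = 1.69 / 0.61675 ≈ 2.740.

m_F = 2.740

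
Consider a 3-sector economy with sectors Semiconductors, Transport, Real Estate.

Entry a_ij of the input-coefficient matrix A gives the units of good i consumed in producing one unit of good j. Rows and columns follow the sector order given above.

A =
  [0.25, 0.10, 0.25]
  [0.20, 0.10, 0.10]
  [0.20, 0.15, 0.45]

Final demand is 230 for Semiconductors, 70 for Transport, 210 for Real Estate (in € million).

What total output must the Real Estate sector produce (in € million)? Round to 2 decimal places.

I − A =
  [   0.75    -0.10    -0.25]
  [  -0.20     0.90    -0.10]
  [  -0.20    -0.15     0.55]
Cofactors of I−A, C_ij = (−1)^(i+j)·(minor ij) (rows/columns in the sector order above):
  C_11 = (0.90)(0.55) − (-0.10)(-0.15) = 0.4800
  C_12 = −[(-0.20)(0.55) − (-0.10)(-0.20)] = 0.1300
  C_13 = (-0.20)(-0.15) − (0.90)(-0.20) = 0.2100
  C_21 = −[(-0.10)(0.55) − (-0.25)(-0.15)] = 0.0925
  C_22 = (0.75)(0.55) − (-0.25)(-0.20) = 0.3625
  C_23 = −[(0.75)(-0.15) − (-0.10)(-0.20)] = 0.1325
  C_31 = (-0.10)(-0.10) − (-0.25)(0.90) = 0.2350
  C_32 = −[(0.75)(-0.10) − (-0.25)(-0.20)] = 0.1250
  C_33 = (0.75)(0.90) − (-0.10)(-0.20) = 0.6550
det(I−A) = Σ_j (I−A)_1j·C_1j = (0.75)(0.4800) + (-0.10)(0.1300) + (-0.25)(0.2100) = 0.2945
adj(I−A) = Cᵀ =
  [ 0.4800   0.0925   0.2350]
  [ 0.1300   0.3625   0.1250]
  [ 0.2100   0.1325   0.6550]
(I − A)⁻¹ = adj(I−A) / det(I−A) ≈
  [   1.6299     0.3141     0.7980]
  [   0.4414     1.2309     0.4244]
  [   0.7131     0.4499     2.2241]
x = (I − A)⁻¹ d = adj(I−A)·d / det(I−A), with det(I−A) = 0.2945:
  x_S = (0.4800·230 + 0.0925·70 + 0.2350·210) / 0.2945 = 166.225 / 0.2945 ≈ 564.43
  x_T = (0.1300·230 + 0.3625·70 + 0.1250·210) / 0.2945 = 81.525 / 0.2945 ≈ 276.83
  x_R = (0.2100·230 + 0.1325·70 + 0.6550·210) / 0.2945 = 195.125 / 0.2945 ≈ 662.56

x_R = 662.56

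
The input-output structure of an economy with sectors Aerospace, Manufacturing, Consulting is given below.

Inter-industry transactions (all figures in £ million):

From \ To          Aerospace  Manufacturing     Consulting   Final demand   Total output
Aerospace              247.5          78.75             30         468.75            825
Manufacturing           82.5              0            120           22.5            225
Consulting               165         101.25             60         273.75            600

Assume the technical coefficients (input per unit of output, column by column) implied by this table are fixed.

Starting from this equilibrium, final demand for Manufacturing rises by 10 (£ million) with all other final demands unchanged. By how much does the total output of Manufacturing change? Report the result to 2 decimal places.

Δx_M = 12.17

Technical coefficients a_ij = z_ij / X_j:
  a_AA = 247.5/825 = 0.30, a_MA = 82.5/825 = 0.10, a_CA = 165/825 = 0.20
  a_AM = 78.75/225 = 0.35, a_MM = 0/225 = 0.00, a_CM = 101.25/225 = 0.45
  a_AC = 30/600 = 0.05, a_MC = 120/600 = 0.20, a_CC = 60/600 = 0.10
I − A =
  [   0.70    -0.35    -0.05]
  [  -0.10     1.00    -0.20]
  [  -0.20    -0.45     0.90]
Cofactors of I−A, C_ij = (−1)^(i+j)·(minor ij) (rows/columns in the sector order above):
  C_11 = (1.00)(0.90) − (-0.20)(-0.45) = 0.8100
  C_12 = −[(-0.10)(0.90) − (-0.20)(-0.20)] = 0.1300
  C_13 = (-0.10)(-0.45) − (1.00)(-0.20) = 0.2450
  C_21 = −[(-0.35)(0.90) − (-0.05)(-0.45)] = 0.3375
  C_22 = (0.70)(0.90) − (-0.05)(-0.20) = 0.6200
  C_23 = −[(0.70)(-0.45) − (-0.35)(-0.20)] = 0.3850
  C_31 = (-0.35)(-0.20) − (-0.05)(1.00) = 0.1200
  C_32 = −[(0.70)(-0.20) − (-0.05)(-0.10)] = 0.1450
  C_33 = (0.70)(1.00) − (-0.35)(-0.10) = 0.6650
det(I−A) = Σ_j (I−A)_1j·C_1j = (0.70)(0.8100) + (-0.35)(0.1300) + (-0.05)(0.2450) = 0.50925
adj(I−A) = Cᵀ =
  [ 0.8100   0.3375   0.1200]
  [ 0.1300   0.6200   0.1450]
  [ 0.2450   0.3850   0.6650]
(I − A)⁻¹ = adj(I−A) / det(I−A) ≈
  [   1.5906     0.6627     0.2356]
  [   0.2553     1.2175     0.2847]
  [   0.4811     0.7560     1.3058]
Δx = (I − A)⁻¹ Δd with Δd having +10 in the Manufacturing component and 0 elsewhere.
So Δx_M = L_MM · (+10), where L_MM = adj(I−A)_MM / det(I−A) = 0.6200 / 0.50925.
Δx_M = 0.6200 × (+10) / 0.50925 = 6.20 / 0.50925 ≈ 12.17.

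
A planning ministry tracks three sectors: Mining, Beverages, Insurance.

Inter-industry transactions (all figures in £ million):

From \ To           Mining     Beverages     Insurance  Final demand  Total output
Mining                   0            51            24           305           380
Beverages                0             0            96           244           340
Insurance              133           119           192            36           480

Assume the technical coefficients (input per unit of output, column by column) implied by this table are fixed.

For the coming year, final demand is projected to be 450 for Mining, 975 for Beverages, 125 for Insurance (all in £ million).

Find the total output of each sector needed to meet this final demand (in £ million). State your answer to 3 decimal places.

x_M = 703.810, x_B = 1243.899, x_I = 1344.497

Technical coefficients a_ij = z_ij / X_j:
  a_MM = 0/380 = 0.00, a_BM = 0/380 = 0.00, a_IM = 133/380 = 0.35
  a_MB = 51/340 = 0.15, a_BB = 0/340 = 0.00, a_IB = 119/340 = 0.35
  a_MI = 24/480 = 0.05, a_BI = 96/480 = 0.20, a_II = 192/480 = 0.40
I − A =
  [   1.00    -0.15    -0.05]
  [   0.00     1.00    -0.20]
  [  -0.35    -0.35     0.60]
Cofactors of I−A, C_ij = (−1)^(i+j)·(minor ij) (rows/columns in the sector order above):
  C_11 = (1.00)(0.60) − (-0.20)(-0.35) = 0.5300
  C_12 = −[(0.00)(0.60) − (-0.20)(-0.35)] = 0.0700
  C_13 = (0.00)(-0.35) − (1.00)(-0.35) = 0.3500
  C_21 = −[(-0.15)(0.60) − (-0.05)(-0.35)] = 0.1075
  C_22 = (1.00)(0.60) − (-0.05)(-0.35) = 0.5825
  C_23 = −[(1.00)(-0.35) − (-0.15)(-0.35)] = 0.4025
  C_31 = (-0.15)(-0.20) − (-0.05)(1.00) = 0.0800
  C_32 = −[(1.00)(-0.20) − (-0.05)(0.00)] = 0.2000
  C_33 = (1.00)(1.00) − (-0.15)(0.00) = 1.0000
det(I−A) = Σ_j (I−A)_1j·C_1j = (1.00)(0.5300) + (-0.15)(0.0700) + (-0.05)(0.3500) = 0.5020
adj(I−A) = Cᵀ =
  [ 0.5300   0.1075   0.0800]
  [ 0.0700   0.5825   0.2000]
  [ 0.3500   0.4025   1.0000]
(I − A)⁻¹ = adj(I−A) / det(I−A) ≈
  [   1.0558     0.2141     0.1594]
  [   0.1394     1.1604     0.3984]
  [   0.6972     0.8018     1.9920]
x = (I − A)⁻¹ d = adj(I−A)·d / det(I−A), with det(I−A) = 0.5020:
  x_M = (0.5300·450 + 0.1075·975 + 0.0800·125) / 0.5020 = 353.3125 / 0.5020 ≈ 703.810
  x_B = (0.0700·450 + 0.5825·975 + 0.2000·125) / 0.5020 = 624.4375 / 0.5020 ≈ 1243.899
  x_I = (0.3500·450 + 0.4025·975 + 1.0000·125) / 0.5020 = 674.9375 / 0.5020 ≈ 1344.497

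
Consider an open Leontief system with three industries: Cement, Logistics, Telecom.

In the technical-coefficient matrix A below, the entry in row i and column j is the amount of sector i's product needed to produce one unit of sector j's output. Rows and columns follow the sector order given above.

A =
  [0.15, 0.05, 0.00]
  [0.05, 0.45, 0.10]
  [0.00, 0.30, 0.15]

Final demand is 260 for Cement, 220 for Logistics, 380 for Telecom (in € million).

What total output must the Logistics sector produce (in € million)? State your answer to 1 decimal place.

I − A =
  [   0.85    -0.05     0.00]
  [  -0.05     0.55    -0.10]
  [   0.00    -0.30     0.85]
Cofactors of I−A, C_ij = (−1)^(i+j)·(minor ij) (rows/columns in the sector order above):
  C_11 = (0.55)(0.85) − (-0.10)(-0.30) = 0.4375
  C_12 = −[(-0.05)(0.85) − (-0.10)(0.00)] = 0.0425
  C_13 = (-0.05)(-0.30) − (0.55)(0.00) = 0.0150
  C_21 = −[(-0.05)(0.85) − (0.00)(-0.30)] = 0.0425
  C_22 = (0.85)(0.85) − (0.00)(0.00) = 0.7225
  C_23 = −[(0.85)(-0.30) − (-0.05)(0.00)] = 0.2550
  C_31 = (-0.05)(-0.10) − (0.00)(0.55) = 0.0050
  C_32 = −[(0.85)(-0.10) − (0.00)(-0.05)] = 0.0850
  C_33 = (0.85)(0.55) − (-0.05)(-0.05) = 0.4650
det(I−A) = Σ_j (I−A)_1j·C_1j = (0.85)(0.4375) + (-0.05)(0.0425) + (0.00)(0.0150) = 0.36975
adj(I−A) = Cᵀ =
  [ 0.4375   0.0425   0.0050]
  [ 0.0425   0.7225   0.0850]
  [ 0.0150   0.2550   0.4650]
(I − A)⁻¹ = adj(I−A) / det(I−A) ≈
  [   1.1832     0.1149     0.0135]
  [   0.1149     1.9540     0.2299]
  [   0.0406     0.6897     1.2576]
x = (I − A)⁻¹ d = adj(I−A)·d / det(I−A), with det(I−A) = 0.36975:
  x_C = (0.4375·260 + 0.0425·220 + 0.0050·380) / 0.36975 = 125.00 / 0.36975 ≈ 338.1
  x_L = (0.0425·260 + 0.7225·220 + 0.0850·380) / 0.36975 = 202.30 / 0.36975 ≈ 547.1
  x_T = (0.0150·260 + 0.2550·220 + 0.4650·380) / 0.36975 = 236.70 / 0.36975 ≈ 640.2

x_L = 547.1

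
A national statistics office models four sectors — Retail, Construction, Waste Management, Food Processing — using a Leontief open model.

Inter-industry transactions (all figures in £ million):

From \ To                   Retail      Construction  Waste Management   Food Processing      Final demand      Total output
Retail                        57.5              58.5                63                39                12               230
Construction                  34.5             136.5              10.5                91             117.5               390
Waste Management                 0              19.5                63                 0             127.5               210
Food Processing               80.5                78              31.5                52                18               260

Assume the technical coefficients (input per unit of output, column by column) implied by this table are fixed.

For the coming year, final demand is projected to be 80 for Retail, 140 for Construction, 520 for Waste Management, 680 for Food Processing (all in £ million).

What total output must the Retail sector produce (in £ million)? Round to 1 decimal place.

Technical coefficients a_ij = z_ij / X_j:
  a_RR = 57.5/230 = 0.25, a_CR = 34.5/230 = 0.15, a_WR = 0/230 = 0.00, a_FR = 80.5/230 = 0.35
  a_RC = 58.5/390 = 0.15, a_CC = 136.5/390 = 0.35, a_WC = 19.5/390 = 0.05, a_FC = 78/390 = 0.20
  a_RW = 63/210 = 0.30, a_CW = 10.5/210 = 0.05, a_WW = 63/210 = 0.30, a_FW = 31.5/210 = 0.15
  a_RF = 39/260 = 0.15, a_CF = 91/260 = 0.35, a_WF = 0/260 = 0.00, a_FF = 52/260 = 0.20
I − A =
  [   0.75    -0.15    -0.30    -0.15]
  [  -0.15     0.65    -0.05    -0.35]
  [   0.00    -0.05     0.70     0.00]
  [  -0.35    -0.20    -0.15     0.80]
Compute the cofactors C_ij = (−1)^(i+j)·(3×3 minor ij) of I−A; the adjugate is their transpose:
adj(I−A) = Cᵀ =
  [ 0.310375   0.118125   0.165000   0.109875]
  [ 0.169750   0.383250   0.142875   0.199500]
  [ 0.012125   0.027375   0.262500   0.014250]
  [ 0.180500   0.152625   0.157125   0.321375]
det(I−A) = Σ_j (I−A)_1j·C_1j = (0.75)(0.310375) + (-0.15)(0.169750) + (-0.30)(0.012125) + (-0.15)(0.180500) = 0.17660625
(I − A)⁻¹ = adj(I−A) / det(I−A) ≈
  [   1.7574     0.6689     0.9343     0.6221]
  [   0.9612     2.1701     0.8090     1.1296]
  [   0.0687     0.1550     1.4864     0.0807]
  [   1.0220     0.8642     0.8897     1.8197]
x = (I − A)⁻¹ d = adj(I−A)·d / det(I−A), with det(I−A) = 0.17660625:
  x_R = (0.310375·80 + 0.118125·140 + 0.165000·520 + 0.109875·680) / 0.17660625 = 201.8825 / 0.17660625 ≈ 1143.1
  x_C = (0.169750·80 + 0.383250·140 + 0.142875·520 + 0.199500·680) / 0.17660625 = 277.19 / 0.17660625 ≈ 1569.5
  x_W = (0.012125·80 + 0.027375·140 + 0.262500·520 + 0.014250·680) / 0.17660625 = 150.9925 / 0.17660625 ≈ 855.0
  x_F = (0.180500·80 + 0.152625·140 + 0.157125·520 + 0.321375·680) / 0.17660625 = 336.0475 / 0.17660625 ≈ 1902.8

x_R = 1143.1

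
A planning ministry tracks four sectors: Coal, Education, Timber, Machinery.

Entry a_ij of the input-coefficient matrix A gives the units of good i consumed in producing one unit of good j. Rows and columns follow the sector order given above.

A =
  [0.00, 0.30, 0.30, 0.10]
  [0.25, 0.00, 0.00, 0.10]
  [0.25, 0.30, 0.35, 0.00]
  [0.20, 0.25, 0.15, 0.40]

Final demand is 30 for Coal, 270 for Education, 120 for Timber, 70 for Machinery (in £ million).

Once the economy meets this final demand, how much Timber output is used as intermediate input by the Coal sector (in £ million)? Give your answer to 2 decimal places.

I − A =
  [   1.00    -0.30    -0.30    -0.10]
  [  -0.25     1.00     0.00    -0.10]
  [  -0.25    -0.30     0.65     0.00]
  [  -0.20    -0.25    -0.15     0.60]
Compute the cofactors C_ij = (−1)^(i+j)·(3×3 minor ij) of I−A; the adjugate is their transpose:
adj(I−A) = Cᵀ =
  [ 0.369250   0.191750   0.192000   0.093500]
  [ 0.114250   0.328250   0.069750   0.073750]
  [ 0.194750   0.225250   0.497750   0.070000]
  [ 0.219375   0.257000   0.217500   0.503750]
det(I−A) = Σ_j (I−A)_1j·C_1j = (1.00)(0.369250) + (-0.30)(0.114250) + (-0.30)(0.194750) + (-0.10)(0.219375) = 0.2546125
(I − A)⁻¹ = adj(I−A) / det(I−A) ≈
  [   1.4502     0.7531     0.7541     0.3672]
  [   0.4487     1.2892     0.2739     0.2897]
  [   0.7649     0.8847     1.9549     0.2749]
  [   0.8616     1.0094     0.8542     1.9785]
First solve x = (I − A)⁻¹ d = adj(I−A)·d / det(I−A); in particular x_C = (0.369250·30 + 0.191750·270 + 0.192000·120 + 0.093500·70) / 0.2546125 = 92.435 / 0.2546125 ≈ 363.0419.
Intermediate flow from T to C: z_TC = a_TC · x_C = 0.25 × 92.435 / 0.2546125 = 23.10875 / 0.2546125 ≈ 90.76.

z_TC = 90.76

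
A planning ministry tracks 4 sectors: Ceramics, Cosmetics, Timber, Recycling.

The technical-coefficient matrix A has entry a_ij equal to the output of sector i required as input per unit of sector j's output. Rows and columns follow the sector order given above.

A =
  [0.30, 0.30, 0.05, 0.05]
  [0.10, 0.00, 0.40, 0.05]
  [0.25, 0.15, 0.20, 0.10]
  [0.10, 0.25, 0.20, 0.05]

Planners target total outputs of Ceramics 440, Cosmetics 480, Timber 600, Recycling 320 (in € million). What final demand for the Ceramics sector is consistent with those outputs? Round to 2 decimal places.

I − A =
  [   0.70    -0.30    -0.05    -0.05]
  [  -0.10     1.00    -0.40    -0.05]
  [  -0.25    -0.15     0.80    -0.10]
  [  -0.10    -0.25    -0.20     0.95]
d = (I − A) x:
  d_1 = (+0.70)·440 + (-0.30)·480 + (-0.05)·600 + (-0.05)·320 = 118.00
  d_2 = (-0.10)·440 + (+1.00)·480 + (-0.40)·600 + (-0.05)·320 = 180.00
  d_3 = (-0.25)·440 + (-0.15)·480 + (+0.80)·600 + (-0.10)·320 = 266.00
  d_4 = (-0.10)·440 + (-0.25)·480 + (-0.20)·600 + (+0.95)·320 = 20.00

d_1 = 118.00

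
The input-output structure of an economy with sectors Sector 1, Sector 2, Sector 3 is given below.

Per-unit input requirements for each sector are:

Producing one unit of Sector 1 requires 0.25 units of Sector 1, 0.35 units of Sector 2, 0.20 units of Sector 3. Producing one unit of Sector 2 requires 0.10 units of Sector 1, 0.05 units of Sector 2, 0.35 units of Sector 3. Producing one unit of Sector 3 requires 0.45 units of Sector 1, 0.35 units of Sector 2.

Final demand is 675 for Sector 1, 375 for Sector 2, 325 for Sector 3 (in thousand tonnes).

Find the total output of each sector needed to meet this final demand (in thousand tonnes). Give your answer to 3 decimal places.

x_1 = 1838.898, x_2 = 1523.973, x_3 = 1226.170

I − A =
  [   0.75    -0.10    -0.45]
  [  -0.35     0.95    -0.35]
  [  -0.20    -0.35     1.00]
Cofactors of I−A, C_ij = (−1)^(i+j)·(minor ij) (rows/columns in the sector order above):
  C_11 = (0.95)(1.00) − (-0.35)(-0.35) = 0.8275
  C_12 = −[(-0.35)(1.00) − (-0.35)(-0.20)] = 0.4200
  C_13 = (-0.35)(-0.35) − (0.95)(-0.20) = 0.3125
  C_21 = −[(-0.10)(1.00) − (-0.45)(-0.35)] = 0.2575
  C_22 = (0.75)(1.00) − (-0.45)(-0.20) = 0.6600
  C_23 = −[(0.75)(-0.35) − (-0.10)(-0.20)] = 0.2825
  C_31 = (-0.10)(-0.35) − (-0.45)(0.95) = 0.4625
  C_32 = −[(0.75)(-0.35) − (-0.45)(-0.35)] = 0.4200
  C_33 = (0.75)(0.95) − (-0.10)(-0.35) = 0.6775
det(I−A) = Σ_j (I−A)_1j·C_1j = (0.75)(0.8275) + (-0.10)(0.4200) + (-0.45)(0.3125) = 0.4380
adj(I−A) = Cᵀ =
  [ 0.8275   0.2575   0.4625]
  [ 0.4200   0.6600   0.4200]
  [ 0.3125   0.2825   0.6775]
(I − A)⁻¹ = adj(I−A) / det(I−A) ≈
  [   1.8893     0.5879     1.0559]
  [   0.9589     1.5068     0.9589]
  [   0.7135     0.6450     1.5468]
x = (I − A)⁻¹ d = adj(I−A)·d / det(I−A), with det(I−A) = 0.4380:
  x_1 = (0.8275·675 + 0.2575·375 + 0.4625·325) / 0.4380 = 805.4375 / 0.4380 ≈ 1838.898
  x_2 = (0.4200·675 + 0.6600·375 + 0.4200·325) / 0.4380 = 667.50 / 0.4380 ≈ 1523.973
  x_3 = (0.3125·675 + 0.2825·375 + 0.6775·325) / 0.4380 = 537.0625 / 0.4380 ≈ 1226.170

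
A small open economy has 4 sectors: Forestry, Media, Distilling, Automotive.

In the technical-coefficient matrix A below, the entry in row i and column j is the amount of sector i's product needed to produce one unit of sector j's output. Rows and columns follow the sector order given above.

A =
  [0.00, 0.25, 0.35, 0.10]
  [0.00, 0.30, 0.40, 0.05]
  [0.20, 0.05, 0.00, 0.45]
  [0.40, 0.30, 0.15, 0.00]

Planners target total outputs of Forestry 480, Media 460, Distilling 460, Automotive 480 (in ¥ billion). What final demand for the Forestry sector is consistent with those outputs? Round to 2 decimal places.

I − A =
  [   1.00    -0.25    -0.35    -0.10]
  [   0.00     0.70    -0.40    -0.05]
  [  -0.20    -0.05     1.00    -0.45]
  [  -0.40    -0.30    -0.15     1.00]
d = (I − A) x:
  d_F = (+1.00)·480 + (-0.25)·460 + (-0.35)·460 + (-0.10)·480 = 156.00
  d_M = (+0.00)·480 + (+0.70)·460 + (-0.40)·460 + (-0.05)·480 = 114.00
  d_D = (-0.20)·480 + (-0.05)·460 + (+1.00)·460 + (-0.45)·480 = 125.00
  d_A = (-0.40)·480 + (-0.30)·460 + (-0.15)·460 + (+1.00)·480 = 81.00

d_F = 156.00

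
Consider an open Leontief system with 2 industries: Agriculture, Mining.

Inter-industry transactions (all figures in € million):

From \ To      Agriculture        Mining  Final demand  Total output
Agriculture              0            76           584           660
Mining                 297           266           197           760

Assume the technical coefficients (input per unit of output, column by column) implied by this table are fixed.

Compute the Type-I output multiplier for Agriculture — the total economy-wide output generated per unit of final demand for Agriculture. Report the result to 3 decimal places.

m_1 = 1.818

Technical coefficients a_ij = z_ij / X_j:
  a_11 = 0/660 = 0.00, a_21 = 297/660 = 0.45
  a_12 = 76/760 = 0.10, a_22 = 266/760 = 0.35
I − A =
  [   1.00    -0.10]
  [  -0.45     0.65]
det(I−A) = (1.00)(0.65) − (-0.10)(-0.45) = 0.6050
adj(I−A) = [[0.65, 0.10], [0.45, 1.00]]
(I − A)⁻¹ = adj(I−A) / det(I−A) ≈
  [   1.0744     0.1653]
  [   0.7438     1.6529]
The output multiplier for sector j is the column-j sum of the Leontief inverse (I − A)⁻¹ = adj(I−A) / det(I−A).
Column 1 of adj(I−A): (0.65, 0.45); det(I−A) = 0.6050.
m_1 = (0.65 + 0.45) / 0.6050 = 1.10 / 0.6050 ≈ 1.818.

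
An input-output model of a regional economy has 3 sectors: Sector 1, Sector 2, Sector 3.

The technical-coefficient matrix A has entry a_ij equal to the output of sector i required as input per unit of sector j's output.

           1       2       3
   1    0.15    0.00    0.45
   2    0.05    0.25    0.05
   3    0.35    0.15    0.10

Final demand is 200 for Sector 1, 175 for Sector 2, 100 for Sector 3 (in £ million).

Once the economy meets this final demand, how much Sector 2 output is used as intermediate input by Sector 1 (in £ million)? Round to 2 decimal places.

I − A =
  [   0.85     0.00    -0.45]
  [  -0.05     0.75    -0.05]
  [  -0.35    -0.15     0.90]
Cofactors of I−A, C_ij = (−1)^(i+j)·(minor ij) (rows/columns in the sector order above):
  C_11 = (0.75)(0.90) − (-0.05)(-0.15) = 0.6675
  C_12 = −[(-0.05)(0.90) − (-0.05)(-0.35)] = 0.0625
  C_13 = (-0.05)(-0.15) − (0.75)(-0.35) = 0.2700
  C_21 = −[(0.00)(0.90) − (-0.45)(-0.15)] = 0.0675
  C_22 = (0.85)(0.90) − (-0.45)(-0.35) = 0.6075
  C_23 = −[(0.85)(-0.15) − (0.00)(-0.35)] = 0.1275
  C_31 = (0.00)(-0.05) − (-0.45)(0.75) = 0.3375
  C_32 = −[(0.85)(-0.05) − (-0.45)(-0.05)] = 0.0650
  C_33 = (0.85)(0.75) − (0.00)(-0.05) = 0.6375
det(I−A) = Σ_j (I−A)_1j·C_1j = (0.85)(0.6675) + (0.00)(0.0625) + (-0.45)(0.2700) = 0.445875
adj(I−A) = Cᵀ =
  [ 0.6675   0.0675   0.3375]
  [ 0.0625   0.6075   0.0650]
  [ 0.2700   0.1275   0.6375]
(I − A)⁻¹ = adj(I−A) / det(I−A) ≈
  [   1.4971     0.1514     0.7569]
  [   0.1402     1.3625     0.1458]
  [   0.6056     0.2860     1.4298]
First solve x = (I − A)⁻¹ d = adj(I−A)·d / det(I−A); in particular x_1 = (0.6675·200 + 0.0675·175 + 0.3375·100) / 0.445875 = 179.0625 / 0.445875 ≈ 401.5980.
Intermediate flow from 2 to 1: z_21 = a_21 · x_1 = 0.05 × 179.0625 / 0.445875 = 8.953125 / 0.445875 ≈ 20.08.

z_21 = 20.08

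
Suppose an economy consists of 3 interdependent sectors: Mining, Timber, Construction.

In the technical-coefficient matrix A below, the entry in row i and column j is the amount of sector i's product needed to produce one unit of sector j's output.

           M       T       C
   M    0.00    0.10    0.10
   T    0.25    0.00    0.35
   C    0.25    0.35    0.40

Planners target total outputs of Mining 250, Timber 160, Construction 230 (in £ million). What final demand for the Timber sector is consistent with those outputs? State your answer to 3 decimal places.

d_T = 17.000

I − A =
  [   1.00    -0.10    -0.10]
  [  -0.25     1.00    -0.35]
  [  -0.25    -0.35     0.60]
d = (I − A) x:
  d_M = (+1.00)·250 + (-0.10)·160 + (-0.10)·230 = 211.000
  d_T = (-0.25)·250 + (+1.00)·160 + (-0.35)·230 = 17.000
  d_C = (-0.25)·250 + (-0.35)·160 + (+0.60)·230 = 19.500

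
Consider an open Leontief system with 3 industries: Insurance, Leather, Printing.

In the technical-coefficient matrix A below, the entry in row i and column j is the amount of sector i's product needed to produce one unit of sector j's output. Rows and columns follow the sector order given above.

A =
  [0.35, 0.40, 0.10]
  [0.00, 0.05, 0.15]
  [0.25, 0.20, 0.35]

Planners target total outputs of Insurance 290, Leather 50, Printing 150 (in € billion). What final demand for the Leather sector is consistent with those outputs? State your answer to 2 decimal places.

I − A =
  [   0.65    -0.40    -0.10]
  [   0.00     0.95    -0.15]
  [  -0.25    -0.20     0.65]
d = (I − A) x:
  d_I = (+0.65)·290 + (-0.40)·50 + (-0.10)·150 = 153.50
  d_L = (+0.00)·290 + (+0.95)·50 + (-0.15)·150 = 25.00
  d_P = (-0.25)·290 + (-0.20)·50 + (+0.65)·150 = 15.00

d_L = 25.00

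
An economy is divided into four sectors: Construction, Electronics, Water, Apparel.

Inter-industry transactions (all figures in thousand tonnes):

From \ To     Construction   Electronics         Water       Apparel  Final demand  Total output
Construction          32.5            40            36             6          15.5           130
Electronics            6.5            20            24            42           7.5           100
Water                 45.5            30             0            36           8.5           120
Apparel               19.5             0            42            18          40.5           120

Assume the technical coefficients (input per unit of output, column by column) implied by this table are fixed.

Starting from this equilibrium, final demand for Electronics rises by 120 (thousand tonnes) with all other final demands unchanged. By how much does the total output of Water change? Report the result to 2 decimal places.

Technical coefficients a_ij = z_ij / X_j:
  a_CC = 32.5/130 = 0.25, a_EC = 6.5/130 = 0.05, a_WC = 45.5/130 = 0.35, a_AC = 19.5/130 = 0.15
  a_CE = 40/100 = 0.40, a_EE = 20/100 = 0.20, a_WE = 30/100 = 0.30, a_AE = 0/100 = 0.00
  a_CW = 36/120 = 0.30, a_EW = 24/120 = 0.20, a_WW = 0/120 = 0.00, a_AW = 42/120 = 0.35
  a_CA = 6/120 = 0.05, a_EA = 42/120 = 0.35, a_WA = 36/120 = 0.30, a_AA = 18/120 = 0.15
I − A =
  [   0.75    -0.40    -0.30    -0.05]
  [  -0.05     0.80    -0.20    -0.35]
  [  -0.35    -0.30     1.00    -0.30]
  [  -0.15     0.00    -0.35     0.85]
Compute the cofactors C_ij = (−1)^(i+j)·(3×3 minor ij) of I−A; the adjugate is their transpose:
adj(I−A) = Cᵀ =
  [ 0.508250   0.379750   0.335000   0.304500]
  [ 0.201125   0.442375   0.247250   0.281250]
  [ 0.302500   0.326000   0.466000   0.316500]
  [ 0.214250   0.201250   0.251000   0.418500]
det(I−A) = Σ_j (I−A)_1j·C_1j = (0.75)(0.508250) + (-0.40)(0.201125) + (-0.30)(0.302500) + (-0.05)(0.214250) = 0.199275
(I − A)⁻¹ = adj(I−A) / det(I−A) ≈
  [   2.5505     1.9057     1.6811     1.5280]
  [   1.0093     2.2199     1.2407     1.4114]
  [   1.5180     1.6359     2.3385     1.5883]
  [   1.0751     1.0099     1.2596     2.1001]
Δx = (I − A)⁻¹ Δd with Δd having +120 in the Electronics component and 0 elsewhere.
So Δx_W = L_WE · (+120), where L_WE = adj(I−A)_WE / det(I−A) = 0.326000 / 0.199275.
Δx_W = 0.326000 × (+120) / 0.199275 = 39.12 / 0.199275 ≈ 196.31.

Δx_W = 196.31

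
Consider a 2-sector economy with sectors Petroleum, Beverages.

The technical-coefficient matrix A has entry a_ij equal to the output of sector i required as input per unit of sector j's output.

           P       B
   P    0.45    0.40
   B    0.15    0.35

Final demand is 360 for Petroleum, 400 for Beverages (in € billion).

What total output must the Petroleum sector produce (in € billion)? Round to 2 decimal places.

I − A =
  [   0.55    -0.40]
  [  -0.15     0.65]
det(I−A) = (0.55)(0.65) − (-0.40)(-0.15) = 0.2975
adj(I−A) = [[0.65, 0.40], [0.15, 0.55]]
(I − A)⁻¹ = adj(I−A) / det(I−A) ≈
  [   2.1849     1.3445]
  [   0.5042     1.8487]
x = (I − A)⁻¹ d = adj(I−A)·d / det(I−A), with det(I−A) = 0.2975:
  x_P = (0.65·360 + 0.40·400) / 0.2975 = 394.00 / 0.2975 ≈ 1324.37
  x_B = (0.15·360 + 0.55·400) / 0.2975 = 274.00 / 0.2975 ≈ 921.01

x_P = 1324.37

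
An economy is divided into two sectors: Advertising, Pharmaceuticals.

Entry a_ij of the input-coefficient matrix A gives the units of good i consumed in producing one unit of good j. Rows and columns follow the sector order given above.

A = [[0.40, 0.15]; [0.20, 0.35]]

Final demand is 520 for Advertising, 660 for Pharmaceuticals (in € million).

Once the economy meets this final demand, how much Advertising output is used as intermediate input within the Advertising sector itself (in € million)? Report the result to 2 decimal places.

z_AA = 485.56

I − A =
  [   0.60    -0.15]
  [  -0.20     0.65]
det(I−A) = (0.60)(0.65) − (-0.15)(-0.20) = 0.3600
adj(I−A) = [[0.65, 0.15], [0.20, 0.60]]
(I − A)⁻¹ = adj(I−A) / det(I−A) ≈
  [   1.8056     0.4167]
  [   0.5556     1.6667]
First solve x = (I − A)⁻¹ d = adj(I−A)·d / det(I−A); in particular x_A = (0.65·520 + 0.15·660) / 0.3600 = 437.00 / 0.3600 ≈ 1213.8889.
Intermediate flow from A to A: z_AA = a_AA · x_A = 0.40 × 437.00 / 0.3600 = 174.80 / 0.3600 ≈ 485.56.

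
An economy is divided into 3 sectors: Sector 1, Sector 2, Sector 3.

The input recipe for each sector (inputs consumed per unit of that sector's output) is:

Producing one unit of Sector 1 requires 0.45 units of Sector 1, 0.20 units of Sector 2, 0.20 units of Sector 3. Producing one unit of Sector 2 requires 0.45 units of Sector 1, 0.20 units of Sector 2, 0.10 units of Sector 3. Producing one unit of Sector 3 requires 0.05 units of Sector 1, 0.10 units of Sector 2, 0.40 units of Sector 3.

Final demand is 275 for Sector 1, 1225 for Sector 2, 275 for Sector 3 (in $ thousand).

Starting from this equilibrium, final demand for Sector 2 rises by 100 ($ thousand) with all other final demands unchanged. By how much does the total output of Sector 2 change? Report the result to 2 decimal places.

I − A =
  [   0.55    -0.45    -0.05]
  [  -0.20     0.80    -0.10]
  [  -0.20    -0.10     0.60]
Cofactors of I−A, C_ij = (−1)^(i+j)·(minor ij) (rows/columns in the sector order above):
  C_11 = (0.80)(0.60) − (-0.10)(-0.10) = 0.4700
  C_12 = −[(-0.20)(0.60) − (-0.10)(-0.20)] = 0.1400
  C_13 = (-0.20)(-0.10) − (0.80)(-0.20) = 0.1800
  C_21 = −[(-0.45)(0.60) − (-0.05)(-0.10)] = 0.2750
  C_22 = (0.55)(0.60) − (-0.05)(-0.20) = 0.3200
  C_23 = −[(0.55)(-0.10) − (-0.45)(-0.20)] = 0.1450
  C_31 = (-0.45)(-0.10) − (-0.05)(0.80) = 0.0850
  C_32 = −[(0.55)(-0.10) − (-0.05)(-0.20)] = 0.0650
  C_33 = (0.55)(0.80) − (-0.45)(-0.20) = 0.3500
det(I−A) = Σ_j (I−A)_1j·C_1j = (0.55)(0.4700) + (-0.45)(0.1400) + (-0.05)(0.1800) = 0.1865
adj(I−A) = Cᵀ =
  [ 0.4700   0.2750   0.0850]
  [ 0.1400   0.3200   0.0650]
  [ 0.1800   0.1450   0.3500]
(I − A)⁻¹ = adj(I−A) / det(I−A) ≈
  [   2.5201     1.4745     0.4558]
  [   0.7507     1.7158     0.3485]
  [   0.9651     0.7775     1.8767]
Δx = (I − A)⁻¹ Δd with Δd having +100 in the Sector 2 component and 0 elsewhere.
So Δx_2 = L_22 · (+100), where L_22 = adj(I−A)_22 / det(I−A) = 0.3200 / 0.1865.
Δx_2 = 0.3200 × (+100) / 0.1865 = 32.00 / 0.1865 ≈ 171.58.

Δx_2 = 171.58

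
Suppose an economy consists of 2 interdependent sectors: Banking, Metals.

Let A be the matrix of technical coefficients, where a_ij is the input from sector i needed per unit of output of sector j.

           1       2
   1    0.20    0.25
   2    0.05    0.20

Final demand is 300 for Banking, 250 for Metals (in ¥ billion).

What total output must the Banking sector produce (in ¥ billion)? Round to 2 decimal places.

x_1 = 482.07

I − A =
  [   0.80    -0.25]
  [  -0.05     0.80]
det(I−A) = (0.80)(0.80) − (-0.25)(-0.05) = 0.6275
adj(I−A) = [[0.80, 0.25], [0.05, 0.80]]
(I − A)⁻¹ = adj(I−A) / det(I−A) ≈
  [   1.2749     0.3984]
  [   0.0797     1.2749]
x = (I − A)⁻¹ d = adj(I−A)·d / det(I−A), with det(I−A) = 0.6275:
  x_1 = (0.80·300 + 0.25·250) / 0.6275 = 302.50 / 0.6275 ≈ 482.07
  x_2 = (0.05·300 + 0.80·250) / 0.6275 = 215.00 / 0.6275 ≈ 342.63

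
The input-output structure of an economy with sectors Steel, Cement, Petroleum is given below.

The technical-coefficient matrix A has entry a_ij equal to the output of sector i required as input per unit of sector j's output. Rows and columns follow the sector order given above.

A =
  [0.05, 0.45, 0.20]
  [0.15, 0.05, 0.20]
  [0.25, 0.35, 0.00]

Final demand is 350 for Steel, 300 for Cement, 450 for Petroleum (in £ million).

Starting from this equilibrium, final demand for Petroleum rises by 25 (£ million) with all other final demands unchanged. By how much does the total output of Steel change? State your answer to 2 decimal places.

Δx_1 = 10.17

I − A =
  [   0.95    -0.45    -0.20]
  [  -0.15     0.95    -0.20]
  [  -0.25    -0.35     1.00]
Cofactors of I−A, C_ij = (−1)^(i+j)·(minor ij) (rows/columns in the sector order above):
  C_11 = (0.95)(1.00) − (-0.20)(-0.35) = 0.8800
  C_12 = −[(-0.15)(1.00) − (-0.20)(-0.25)] = 0.2000
  C_13 = (-0.15)(-0.35) − (0.95)(-0.25) = 0.2900
  C_21 = −[(-0.45)(1.00) − (-0.20)(-0.35)] = 0.5200
  C_22 = (0.95)(1.00) − (-0.20)(-0.25) = 0.9000
  C_23 = −[(0.95)(-0.35) − (-0.45)(-0.25)] = 0.4450
  C_31 = (-0.45)(-0.20) − (-0.20)(0.95) = 0.2800
  C_32 = −[(0.95)(-0.20) − (-0.20)(-0.15)] = 0.2200
  C_33 = (0.95)(0.95) − (-0.45)(-0.15) = 0.8350
det(I−A) = Σ_j (I−A)_1j·C_1j = (0.95)(0.8800) + (-0.45)(0.2000) + (-0.20)(0.2900) = 0.6880
adj(I−A) = Cᵀ =
  [ 0.8800   0.5200   0.2800]
  [ 0.2000   0.9000   0.2200]
  [ 0.2900   0.4450   0.8350]
(I − A)⁻¹ = adj(I−A) / det(I−A) ≈
  [   1.2791     0.7558     0.4070]
  [   0.2907     1.3081     0.3198]
  [   0.4215     0.6468     1.2137]
Δx = (I − A)⁻¹ Δd with Δd having +25 in the Petroleum component and 0 elsewhere.
So Δx_1 = L_13 · (+25), where L_13 = adj(I−A)_13 / det(I−A) = 0.2800 / 0.6880.
Δx_1 = 0.2800 × (+25) / 0.6880 = 7.00 / 0.6880 ≈ 10.17.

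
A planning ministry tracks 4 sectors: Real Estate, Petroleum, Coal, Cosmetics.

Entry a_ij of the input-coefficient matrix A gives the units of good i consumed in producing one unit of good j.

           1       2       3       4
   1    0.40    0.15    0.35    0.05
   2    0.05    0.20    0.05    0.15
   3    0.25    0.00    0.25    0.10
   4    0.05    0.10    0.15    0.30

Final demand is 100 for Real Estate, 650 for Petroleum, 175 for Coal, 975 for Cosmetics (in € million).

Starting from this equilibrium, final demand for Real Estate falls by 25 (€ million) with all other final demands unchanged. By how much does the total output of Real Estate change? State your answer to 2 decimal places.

I − A =
  [   0.60    -0.15    -0.35    -0.05]
  [  -0.05     0.80    -0.05    -0.15]
  [  -0.25     0.00     0.75    -0.10]
  [  -0.05    -0.10    -0.15     0.70]
Compute the cofactors C_ij = (−1)^(i+j)·(3×3 minor ij) of I−A; the adjugate is their transpose:
adj(I−A) = Cᵀ =
  [ 0.396250   0.083750   0.205625   0.075625]
  [ 0.045750   0.239250   0.049625   0.061625]
  [ 0.140750   0.034250   0.318375   0.062875]
  [ 0.065000   0.047500   0.090000   0.282500]
det(I−A) = Σ_j (I−A)_1j·C_1j = (0.60)(0.396250) + (-0.15)(0.045750) + (-0.35)(0.140750) + (-0.05)(0.065000) = 0.178375
(I − A)⁻¹ = adj(I−A) / det(I−A) ≈
  [   2.2214     0.4695     1.1528     0.4240]
  [   0.2565     1.3413     0.2782     0.3455]
  [   0.7891     0.1920     1.7849     0.3525]
  [   0.3644     0.2663     0.5046     1.5837]
Δx = (I − A)⁻¹ Δd with Δd having -25 in the Real Estate component and 0 elsewhere.
So Δx_1 = L_11 · (-25), where L_11 = adj(I−A)_11 / det(I−A) = 0.396250 / 0.178375.
Δx_1 = 0.396250 × (-25) / 0.178375 = -9.90625 / 0.178375 ≈ -55.54.

Δx_1 = -55.54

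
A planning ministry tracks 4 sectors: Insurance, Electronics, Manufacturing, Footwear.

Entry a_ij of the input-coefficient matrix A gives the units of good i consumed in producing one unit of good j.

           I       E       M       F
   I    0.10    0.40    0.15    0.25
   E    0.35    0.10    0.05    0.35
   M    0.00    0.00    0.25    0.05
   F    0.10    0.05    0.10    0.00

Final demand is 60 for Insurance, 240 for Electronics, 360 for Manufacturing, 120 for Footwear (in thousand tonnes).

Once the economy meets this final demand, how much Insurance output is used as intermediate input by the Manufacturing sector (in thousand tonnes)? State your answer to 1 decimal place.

I − A =
  [   0.90    -0.40    -0.15    -0.25]
  [  -0.35     0.90    -0.05    -0.35]
  [   0.00     0.00     0.75    -0.05]
  [  -0.10    -0.05    -0.10     1.00]
Compute the cofactors C_ij = (−1)^(i+j)·(3×3 minor ij) of I−A; the adjugate is their transpose:
adj(I−A) = Cᵀ =
  [ 0.657250   0.307750   0.189500   0.281500]
  [ 0.287250   0.651000   0.141750   0.306750]
  [ 0.005375   0.004250   0.613375   0.033500]
  [ 0.080625   0.063750   0.087375   0.502500]
det(I−A) = Σ_j (I−A)_1j·C_1j = (0.90)(0.657250) + (-0.40)(0.287250) + (-0.15)(0.005375) + (-0.25)(0.080625) = 0.4556625
(I − A)⁻¹ = adj(I−A) / det(I−A) ≈
  [   1.4424     0.6754     0.4159     0.6178]
  [   0.6304     1.4287     0.3111     0.6732]
  [   0.0118     0.0093     1.3461     0.0735]
  [   0.1769     0.1399     0.1918     1.1028]
First solve x = (I − A)⁻¹ d = adj(I−A)·d / det(I−A); in particular x_M = (0.005375·60 + 0.004250·240 + 0.613375·360 + 0.033500·120) / 0.4556625 = 226.1775 / 0.4556625 ≈ 496.371.
Intermediate flow from I to M: z_IM = a_IM · x_M = 0.15 × 226.1775 / 0.4556625 = 33.926625 / 0.4556625 ≈ 74.5.

z_IM = 74.5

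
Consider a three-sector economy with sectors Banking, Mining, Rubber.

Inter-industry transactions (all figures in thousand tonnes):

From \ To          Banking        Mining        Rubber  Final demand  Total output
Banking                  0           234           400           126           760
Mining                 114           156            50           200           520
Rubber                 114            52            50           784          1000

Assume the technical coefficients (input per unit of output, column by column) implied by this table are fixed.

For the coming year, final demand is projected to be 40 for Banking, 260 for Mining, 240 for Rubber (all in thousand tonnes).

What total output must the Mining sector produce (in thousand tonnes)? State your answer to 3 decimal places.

x_2 = 484.481

Technical coefficients a_ij = z_ij / X_j:
  a_11 = 0/760 = 0.00, a_21 = 114/760 = 0.15, a_31 = 114/760 = 0.15
  a_12 = 234/520 = 0.45, a_22 = 156/520 = 0.30, a_32 = 52/520 = 0.10
  a_13 = 400/1000 = 0.40, a_23 = 50/1000 = 0.05, a_33 = 50/1000 = 0.05
I − A =
  [   1.00    -0.45    -0.40]
  [  -0.15     0.70    -0.05]
  [  -0.15    -0.10     0.95]
Cofactors of I−A, C_ij = (−1)^(i+j)·(minor ij) (rows/columns in the sector order above):
  C_11 = (0.70)(0.95) − (-0.05)(-0.10) = 0.6600
  C_12 = −[(-0.15)(0.95) − (-0.05)(-0.15)] = 0.1500
  C_13 = (-0.15)(-0.10) − (0.70)(-0.15) = 0.1200
  C_21 = −[(-0.45)(0.95) − (-0.40)(-0.10)] = 0.4675
  C_22 = (1.00)(0.95) − (-0.40)(-0.15) = 0.8900
  C_23 = −[(1.00)(-0.10) − (-0.45)(-0.15)] = 0.1675
  C_31 = (-0.45)(-0.05) − (-0.40)(0.70) = 0.3025
  C_32 = −[(1.00)(-0.05) − (-0.40)(-0.15)] = 0.1100
  C_33 = (1.00)(0.70) − (-0.45)(-0.15) = 0.6325
det(I−A) = Σ_j (I−A)_1j·C_1j = (1.00)(0.6600) + (-0.45)(0.1500) + (-0.40)(0.1200) = 0.5445
adj(I−A) = Cᵀ =
  [ 0.6600   0.4675   0.3025]
  [ 0.1500   0.8900   0.1100]
  [ 0.1200   0.1675   0.6325]
(I − A)⁻¹ = adj(I−A) / det(I−A) ≈
  [   1.2121     0.8586     0.5556]
  [   0.2755     1.6345     0.2020]
  [   0.2204     0.3076     1.1616]
x = (I − A)⁻¹ d = adj(I−A)·d / det(I−A), with det(I−A) = 0.5445:
  x_1 = (0.6600·40 + 0.4675·260 + 0.3025·240) / 0.5445 = 220.55 / 0.5445 ≈ 405.051
  x_2 = (0.1500·40 + 0.8900·260 + 0.1100·240) / 0.5445 = 263.80 / 0.5445 ≈ 484.481
  x_3 = (0.1200·40 + 0.1675·260 + 0.6325·240) / 0.5445 = 200.15 / 0.5445 ≈ 367.585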